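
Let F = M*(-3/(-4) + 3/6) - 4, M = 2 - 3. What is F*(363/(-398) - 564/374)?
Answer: 3782457/297704 ≈ 12.705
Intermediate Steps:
M = -1
F = -21/4 (F = -(-3/(-4) + 3/6) - 4 = -(-3*(-1/4) + 3*(1/6)) - 4 = -(3/4 + 1/2) - 4 = -1*5/4 - 4 = -5/4 - 4 = -21/4 ≈ -5.2500)
F*(363/(-398) - 564/374) = -21*(363/(-398) - 564/374)/4 = -21*(363*(-1/398) - 564*1/374)/4 = -21*(-363/398 - 282/187)/4 = -21/4*(-180117/74426) = 3782457/297704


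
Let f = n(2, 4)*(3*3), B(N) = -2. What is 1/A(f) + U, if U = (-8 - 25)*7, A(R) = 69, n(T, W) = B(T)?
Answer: -15938/69 ≈ -230.99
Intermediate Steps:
n(T, W) = -2
f = -18 (f = -6*3 = -2*9 = -18)
U = -231 (U = -33*7 = -231)
1/A(f) + U = 1/69 - 231 = -15938/69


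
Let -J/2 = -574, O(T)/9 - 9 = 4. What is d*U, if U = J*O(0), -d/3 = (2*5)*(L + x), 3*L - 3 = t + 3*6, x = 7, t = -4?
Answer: -51040080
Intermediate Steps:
O(T) = 117 (O(T) = 81 + 9*4 = 81 + 36 = 117)
L = 17/3 (L = 1 + (-4 + 3*6)/3 = 1 + (-4 + 18)/3 = 1 + (1/3)*14 = 1 + 14/3 = 17/3 ≈ 5.6667)
J = 1148 (J = -2*(-574) = 1148)
d = -380 (d = -3*2*5*(17/3 + 7) = -30*38/3 = -3*380/3 = -380)
U = 134316 (U = 1148*117 = 134316)
d*U = -380*134316 = -51040080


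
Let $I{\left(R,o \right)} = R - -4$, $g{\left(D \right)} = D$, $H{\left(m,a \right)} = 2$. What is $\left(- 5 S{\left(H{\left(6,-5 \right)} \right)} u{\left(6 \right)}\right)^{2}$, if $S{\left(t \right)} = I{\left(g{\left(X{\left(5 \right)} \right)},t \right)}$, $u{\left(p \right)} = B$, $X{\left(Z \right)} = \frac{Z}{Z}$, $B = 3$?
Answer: $5625$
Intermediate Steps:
$X{\left(Z \right)} = 1$
$u{\left(p \right)} = 3$
$I{\left(R,o \right)} = 4 + R$ ($I{\left(R,o \right)} = R + 4 = 4 + R$)
$S{\left(t \right)} = 5$ ($S{\left(t \right)} = 4 + 1 = 5$)
$\left(- 5 S{\left(H{\left(6,-5 \right)} \right)} u{\left(6 \right)}\right)^{2} = \left(\left(-5\right) 5 \cdot 3\right)^{2} = \left(\left(-25\right) 3\right)^{2} = \left(-75\right)^{2} = 5625$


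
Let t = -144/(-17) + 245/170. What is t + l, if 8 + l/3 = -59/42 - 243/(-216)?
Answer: -14211/952 ≈ -14.928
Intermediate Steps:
l = -1391/56 (l = -24 + 3*(-59/42 - 243/(-216)) = -24 + 3*(-59*1/42 - 243*(-1/216)) = -24 + 3*(-59/42 + 9/8) = -24 + 3*(-47/168) = -24 - 47/56 = -1391/56 ≈ -24.839)
t = 337/34 (t = -144*(-1/17) + 245*(1/170) = 144/17 + 49/34 = 337/34 ≈ 9.9118)
t + l = 337/34 - 1391/56 = -14211/952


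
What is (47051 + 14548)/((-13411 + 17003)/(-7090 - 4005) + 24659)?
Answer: 683440905/273588013 ≈ 2.4981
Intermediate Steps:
(47051 + 14548)/((-13411 + 17003)/(-7090 - 4005) + 24659) = 61599/(3592/(-11095) + 24659) = 61599/(3592*(-1/11095) + 24659) = 61599/(-3592/11095 + 24659) = 61599/(273588013/11095) = 61599*(11095/273588013) = 683440905/273588013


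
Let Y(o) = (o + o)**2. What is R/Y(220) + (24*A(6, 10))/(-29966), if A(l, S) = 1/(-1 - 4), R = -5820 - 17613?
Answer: -350631999/2900708800 ≈ -0.12088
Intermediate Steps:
R = -23433
Y(o) = 4*o**2 (Y(o) = (2*o)**2 = 4*o**2)
A(l, S) = -1/5 (A(l, S) = 1/(-5) = -1/5)
R/Y(220) + (24*A(6, 10))/(-29966) = -23433/(4*220**2) + (24*(-1/5))/(-29966) = -23433/(4*48400) - 24/5*(-1/29966) = -23433/193600 + 12/74915 = -350631999/2900708800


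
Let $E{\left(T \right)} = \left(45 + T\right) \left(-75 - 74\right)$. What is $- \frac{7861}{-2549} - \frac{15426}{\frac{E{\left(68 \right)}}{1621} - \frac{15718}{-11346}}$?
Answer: $\frac{181121415858812}{105499110619} \approx 1716.8$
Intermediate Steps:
$E{\left(T \right)} = -6705 - 149 T$ ($E{\left(T \right)} = \left(45 + T\right) \left(-149\right) = -6705 - 149 T$)
$- \frac{7861}{-2549} - \frac{15426}{\frac{E{\left(68 \right)}}{1621} - \frac{15718}{-11346}} = - \frac{7861}{-2549} - \frac{15426}{\frac{-6705 - 10132}{1621} - \frac{15718}{-11346}} = \left(-7861\right) \left(- \frac{1}{2549}\right) - \frac{15426}{\left(-6705 - 10132\right) \frac{1}{1621} - - \frac{7859}{5673}} = \frac{7861}{2549} - \frac{15426}{\left(-16837\right) \frac{1}{1621} + \frac{7859}{5673}} = \frac{7861}{2549} - \frac{15426}{- \frac{16837}{1621} + \frac{7859}{5673}} = \frac{7861}{2549} - \frac{15426}{- \frac{82776862}{9195933}} = \frac{7861}{2549} - - \frac{70928231229}{41388431} = \frac{7861}{2549} + \frac{70928231229}{41388431} = \frac{181121415858812}{105499110619}$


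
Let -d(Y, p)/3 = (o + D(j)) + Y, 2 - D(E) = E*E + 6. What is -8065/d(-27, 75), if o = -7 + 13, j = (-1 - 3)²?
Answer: -8065/843 ≈ -9.5670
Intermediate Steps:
j = 16 (j = (-4)² = 16)
o = 6
D(E) = -4 - E² (D(E) = 2 - (E*E + 6) = 2 - (E² + 6) = 2 - (6 + E²) = 2 + (-6 - E²) = -4 - E²)
d(Y, p) = 762 - 3*Y (d(Y, p) = -3*((6 + (-4 - 1*16²)) + Y) = -3*((6 + (-4 - 1*256)) + Y) = -3*((6 + (-4 - 256)) + Y) = -3*((6 - 260) + Y) = -3*(-254 + Y) = 762 - 3*Y)
-8065/d(-27, 75) = -8065/(762 - 3*(-27)) = -8065/(762 + 81) = -8065/843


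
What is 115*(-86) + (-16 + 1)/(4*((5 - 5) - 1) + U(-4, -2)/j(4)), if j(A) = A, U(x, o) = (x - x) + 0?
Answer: -39545/4 ≈ -9886.3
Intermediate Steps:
U(x, o) = 0 (U(x, o) = 0 + 0 = 0)
115*(-86) + (-16 + 1)/(4*((5 - 5) - 1) + U(-4, -2)/j(4)) = 115*(-86) + (-16 + 1)/(4*((5 - 5) - 1) + 0/4) = -9890 - 15/(4*(0 - 1) + 0*(¼)) = -9890 - 15/(4*(-1) + 0) = -9890 - 15/(-4 + 0) = -9890 - 15/(-4) = -9890 - 15*(-¼) = -9890 + 15/4 = -39545/4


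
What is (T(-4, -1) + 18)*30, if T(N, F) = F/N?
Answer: 1095/2 ≈ 547.50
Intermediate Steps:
(T(-4, -1) + 18)*30 = (-1/(-4) + 18)*30 = (-1*(-1/4) + 18)*30 = (1/4 + 18)*30 = (73/4)*30 = 1095/2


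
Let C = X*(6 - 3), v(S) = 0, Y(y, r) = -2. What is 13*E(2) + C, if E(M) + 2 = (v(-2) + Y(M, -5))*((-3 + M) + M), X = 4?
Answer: -40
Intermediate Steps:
E(M) = 4 - 4*M (E(M) = -2 + (0 - 2)*((-3 + M) + M) = -2 - 2*(-3 + 2*M) = -2 + (6 - 4*M) = 4 - 4*M)
C = 12 (C = 4*(6 - 3) = 4*3 = 12)
13*E(2) + C = 13*(4 - 4*2) + 12 = 13*(4 - 8) + 12 = 13*(-4) + 12 = -52 + 12 = -40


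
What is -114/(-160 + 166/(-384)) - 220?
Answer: -6754772/30803 ≈ -219.29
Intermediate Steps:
-114/(-160 + 166/(-384)) - 220 = -114/(-160 + 166*(-1/384)) - 220 = -114/(-160 - 83/192) - 220 = -114/(-30803/192) - 220 = -192/30803*(-114) - 220 = 21888/30803 - 220 = -6754772/30803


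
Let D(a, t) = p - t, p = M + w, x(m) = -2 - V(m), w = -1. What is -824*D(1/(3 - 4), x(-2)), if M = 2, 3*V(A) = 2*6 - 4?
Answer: -14008/3 ≈ -4669.3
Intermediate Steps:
V(A) = 8/3 (V(A) = (2*6 - 4)/3 = (12 - 4)/3 = (1/3)*8 = 8/3)
x(m) = -14/3 (x(m) = -2 - 1*8/3 = -2 - 8/3 = -14/3)
p = 1 (p = 2 - 1 = 1)
D(a, t) = 1 - t
-824*D(1/(3 - 4), x(-2)) = -824*(1 - 1*(-14/3)) = -824*(1 + 14/3) = -824*17/3 = -14008/3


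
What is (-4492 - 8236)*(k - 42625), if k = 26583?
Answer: 204182576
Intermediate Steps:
(-4492 - 8236)*(k - 42625) = (-4492 - 8236)*(26583 - 42625) = -12728*(-16042) = 204182576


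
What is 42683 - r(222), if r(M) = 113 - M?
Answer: 42792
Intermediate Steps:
42683 - r(222) = 42683 - (113 - 1*222) = 42683 - (113 - 222) = 42683 - 1*(-109) = 42683 + 109 = 42792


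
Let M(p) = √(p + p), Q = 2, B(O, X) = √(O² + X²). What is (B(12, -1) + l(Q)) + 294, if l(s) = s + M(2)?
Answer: 298 + √145 ≈ 310.04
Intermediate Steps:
M(p) = √2*√p (M(p) = √(2*p) = √2*√p)
l(s) = 2 + s (l(s) = s + √2*√2 = s + 2 = 2 + s)
(B(12, -1) + l(Q)) + 294 = (√(12² + (-1)²) + (2 + 2)) + 294 = (√(144 + 1) + 4) + 294 = (√145 + 4) + 294 = (4 + √145) + 294 = 298 + √145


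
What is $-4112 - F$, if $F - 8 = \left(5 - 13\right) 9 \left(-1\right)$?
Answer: $-4192$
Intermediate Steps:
$F = 80$ ($F = 8 + \left(5 - 13\right) 9 \left(-1\right) = 8 - -72 = 8 + 72 = 80$)
$-4112 - F = -4112 - 80 = -4192$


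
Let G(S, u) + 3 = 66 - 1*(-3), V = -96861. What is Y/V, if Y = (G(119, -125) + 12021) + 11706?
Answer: -7931/32287 ≈ -0.24564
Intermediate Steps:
G(S, u) = 66 (G(S, u) = -3 + (66 - 1*(-3)) = -3 + (66 + 3) = -3 + 69 = 66)
Y = 23793 (Y = (66 + 12021) + 11706 = 12087 + 11706 = 23793)
Y/V = 23793/(-96861) = 23793*(-1/96861) = -7931/32287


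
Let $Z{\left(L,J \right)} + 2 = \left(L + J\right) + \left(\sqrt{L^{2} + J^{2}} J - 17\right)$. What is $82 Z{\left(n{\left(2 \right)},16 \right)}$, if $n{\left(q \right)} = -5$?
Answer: $-656 + 1312 \sqrt{281} \approx 21337.0$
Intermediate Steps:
$Z{\left(L,J \right)} = -19 + J + L + J \sqrt{J^{2} + L^{2}}$ ($Z{\left(L,J \right)} = -2 + \left(\left(L + J\right) + \left(\sqrt{L^{2} + J^{2}} J - 17\right)\right) = -2 + \left(\left(J + L\right) + \left(\sqrt{J^{2} + L^{2}} J - 17\right)\right) = -2 + \left(\left(J + L\right) + \left(J \sqrt{J^{2} + L^{2}} - 17\right)\right) = -2 + \left(\left(J + L\right) + \left(-17 + J \sqrt{J^{2} + L^{2}}\right)\right) = -2 + \left(-17 + J + L + J \sqrt{J^{2} + L^{2}}\right) = -19 + J + L + J \sqrt{J^{2} + L^{2}}$)
$82 Z{\left(n{\left(2 \right)},16 \right)} = 82 \left(-19 + 16 - 5 + 16 \sqrt{16^{2} + \left(-5\right)^{2}}\right) = 82 \left(-19 + 16 - 5 + 16 \sqrt{256 + 25}\right) = 82 \left(-19 + 16 - 5 + 16 \sqrt{281}\right) = 82 \left(-8 + 16 \sqrt{281}\right) = -656 + 1312 \sqrt{281}$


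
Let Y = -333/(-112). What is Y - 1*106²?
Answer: -1258099/112 ≈ -11233.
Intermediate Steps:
Y = 333/112 (Y = -333*(-1/112) = 333/112 ≈ 2.9732)
Y - 1*106² = 333/112 - 1*106² = 333/112 - 1*11236 = 333/112 - 11236 = -1258099/112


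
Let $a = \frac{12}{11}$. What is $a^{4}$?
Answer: $\frac{20736}{14641} \approx 1.4163$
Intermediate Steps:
$a = \frac{12}{11}$ ($a = 12 \cdot \frac{1}{11} = \frac{12}{11} \approx 1.0909$)
$a^{4} = \left(\frac{12}{11}\right)^{4} = \frac{20736}{14641}$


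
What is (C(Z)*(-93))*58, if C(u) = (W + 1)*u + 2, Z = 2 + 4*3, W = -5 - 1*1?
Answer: 366792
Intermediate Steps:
W = -6 (W = -5 - 1 = -6)
Z = 14 (Z = 2 + 12 = 14)
C(u) = 2 - 5*u (C(u) = (-6 + 1)*u + 2 = -5*u + 2 = 2 - 5*u)
(C(Z)*(-93))*58 = ((2 - 5*14)*(-93))*58 = ((2 - 70)*(-93))*58 = -68*(-93)*58 = 6324*58 = 366792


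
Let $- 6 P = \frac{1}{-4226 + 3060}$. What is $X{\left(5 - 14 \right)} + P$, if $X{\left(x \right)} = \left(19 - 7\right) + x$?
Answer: $\frac{20989}{6996} \approx 3.0001$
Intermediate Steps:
$P = \frac{1}{6996}$ ($P = - \frac{1}{6 \left(-4226 + 3060\right)} = - \frac{1}{6 \left(-1166\right)} = \left(- \frac{1}{6}\right) \left(- \frac{1}{1166}\right) = \frac{1}{6996} \approx 0.00014294$)
$X{\left(x \right)} = 12 + x$
$X{\left(5 - 14 \right)} + P = \left(12 + \left(5 - 14\right)\right) + \frac{1}{6996} = \left(12 - 9\right) + \frac{1}{6996} = 3 + \frac{1}{6996} = \frac{20989}{6996}$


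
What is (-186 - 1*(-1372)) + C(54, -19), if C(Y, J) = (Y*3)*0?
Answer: 1186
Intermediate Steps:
C(Y, J) = 0 (C(Y, J) = (3*Y)*0 = 0)
(-186 - 1*(-1372)) + C(54, -19) = (-186 - 1*(-1372)) + 0 = (-186 + 1372) + 0 = 1186 + 0 = 1186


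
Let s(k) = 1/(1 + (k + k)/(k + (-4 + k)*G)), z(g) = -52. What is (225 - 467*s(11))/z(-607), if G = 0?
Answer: -4/3 ≈ -1.3333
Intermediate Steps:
s(k) = ⅓ (s(k) = 1/(1 + (k + k)/(k + (-4 + k)*0)) = 1/(1 + (2*k)/(k + 0)) = 1/(1 + (2*k)/k) = 1/(1 + 2) = 1/3 = ⅓)
(225 - 467*s(11))/z(-607) = (225 - 467*⅓)/(-52) = (225 - 467/3)*(-1/52) = (208/3)*(-1/52) = -4/3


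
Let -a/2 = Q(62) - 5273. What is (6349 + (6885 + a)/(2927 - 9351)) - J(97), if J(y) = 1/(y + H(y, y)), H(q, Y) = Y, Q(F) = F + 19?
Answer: 3954561367/623128 ≈ 6346.3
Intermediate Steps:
Q(F) = 19 + F
J(y) = 1/(2*y) (J(y) = 1/(y + y) = 1/(2*y))
a = 10384 (a = -2*((19 + 62) - 5273) = -2*(81 - 5273) = -2*(-5192) = 10384)
(6349 + (6885 + a)/(2927 - 9351)) - J(97) = (6349 + (6885 + 10384)/(2927 - 9351)) - 1/(2*97) = (6349 + 17269/(-6424)) - 1/(2*97) = (6349 + 17269*(-1/6424)) - 1*1/194 = (6349 - 17269/6424) - 1/194 = 40768707/6424 - 1/194 = 3954561367/623128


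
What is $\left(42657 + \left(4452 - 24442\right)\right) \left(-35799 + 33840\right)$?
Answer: $-44404653$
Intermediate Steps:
$\left(42657 + \left(4452 - 24442\right)\right) \left(-35799 + 33840\right) = \left(42657 - 19990\right) \left(-1959\right) = 22667 \left(-1959\right) = -44404653$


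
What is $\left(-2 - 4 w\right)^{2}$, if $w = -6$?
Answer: $484$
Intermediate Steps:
$\left(-2 - 4 w\right)^{2} = \left(-2 - -24\right)^{2} = \left(-2 + 24\right)^{2} = 22^{2} = 484$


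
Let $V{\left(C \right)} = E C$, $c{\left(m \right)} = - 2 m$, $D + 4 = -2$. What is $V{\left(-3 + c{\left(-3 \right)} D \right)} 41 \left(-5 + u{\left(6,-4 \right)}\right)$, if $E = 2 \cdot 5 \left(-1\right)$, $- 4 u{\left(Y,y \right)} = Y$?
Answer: $-103935$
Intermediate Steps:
$D = -6$ ($D = -4 - 2 = -6$)
$u{\left(Y,y \right)} = - \frac{Y}{4}$
$E = -10$ ($E = 10 \left(-1\right) = -10$)
$V{\left(C \right)} = - 10 C$
$V{\left(-3 + c{\left(-3 \right)} D \right)} 41 \left(-5 + u{\left(6,-4 \right)}\right) = - 10 \left(-3 + \left(-2\right) \left(-3\right) \left(-6\right)\right) 41 \left(-5 - \frac{3}{2}\right) = - 10 \left(-3 + 6 \left(-6\right)\right) 41 \left(-5 - \frac{3}{2}\right) = - 10 \left(-3 - 36\right) 41 \left(- \frac{13}{2}\right) = \left(-10\right) \left(-39\right) 41 \left(- \frac{13}{2}\right) = 390 \cdot 41 \left(- \frac{13}{2}\right) = 15990 \left(- \frac{13}{2}\right) = -103935$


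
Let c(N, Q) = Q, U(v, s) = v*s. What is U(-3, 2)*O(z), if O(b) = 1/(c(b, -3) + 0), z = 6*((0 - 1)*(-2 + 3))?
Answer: 2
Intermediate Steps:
U(v, s) = s*v
z = -6 (z = 6*(-1*1) = 6*(-1) = -6)
O(b) = -⅓ (O(b) = 1/(-3 + 0) = 1/(-3) = -⅓)
U(-3, 2)*O(z) = (2*(-3))*(-⅓) = -6*(-⅓) = 2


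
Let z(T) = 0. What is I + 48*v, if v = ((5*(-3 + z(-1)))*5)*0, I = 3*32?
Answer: 96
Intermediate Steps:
I = 96
v = 0 (v = ((5*(-3 + 0))*5)*0 = ((5*(-3))*5)*0 = -15*5*0 = -75*0 = 0)
I + 48*v = 96 + 48*0 = 96 + 0 = 96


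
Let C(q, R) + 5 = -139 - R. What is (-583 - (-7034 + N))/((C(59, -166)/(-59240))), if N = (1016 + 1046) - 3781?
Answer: -241995400/11 ≈ -2.2000e+7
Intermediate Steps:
C(q, R) = -144 - R (C(q, R) = -5 + (-139 - R) = -144 - R)
N = -1719 (N = 2062 - 3781 = -1719)
(-583 - (-7034 + N))/((C(59, -166)/(-59240))) = (-583 - (-7034 - 1719))/(((-144 - 1*(-166))/(-59240))) = (-583 - 1*(-8753))/(((-144 + 166)*(-1/59240))) = (-583 + 8753)/((22*(-1/59240))) = 8170/(-11/29620) = 8170*(-29620/11) = -241995400/11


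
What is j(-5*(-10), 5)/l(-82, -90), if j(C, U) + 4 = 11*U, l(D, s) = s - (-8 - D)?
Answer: -51/164 ≈ -0.31098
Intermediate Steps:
l(D, s) = 8 + D + s (l(D, s) = s + (8 + D) = 8 + D + s)
j(C, U) = -4 + 11*U
j(-5*(-10), 5)/l(-82, -90) = (-4 + 11*5)/(8 - 82 - 90) = (-4 + 55)/(-164) = 51*(-1/164) = -51/164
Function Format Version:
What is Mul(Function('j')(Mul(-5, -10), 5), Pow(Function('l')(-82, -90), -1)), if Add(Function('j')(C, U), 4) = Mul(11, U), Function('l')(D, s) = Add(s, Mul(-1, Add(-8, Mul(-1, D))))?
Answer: Rational(-51, 164) ≈ -0.31098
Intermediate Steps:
Function('l')(D, s) = Add(8, D, s) (Function('l')(D, s) = Add(s, Add(8, D)) = Add(8, D, s))
Function('j')(C, U) = Add(-4, Mul(11, U))
Mul(Function('j')(Mul(-5, -10), 5), Pow(Function('l')(-82, -90), -1)) = Mul(Add(-4, Mul(11, 5)), Pow(Add(8, -82, -90), -1)) = Mul(Add(-4, 55), Pow(-164, -1)) = Mul(51, Rational(-1, 164)) = Rational(-51, 164)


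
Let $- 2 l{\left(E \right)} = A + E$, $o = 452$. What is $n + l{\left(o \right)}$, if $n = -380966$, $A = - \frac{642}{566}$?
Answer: $- \frac{215754351}{566} \approx -3.8119 \cdot 10^{5}$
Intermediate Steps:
$A = - \frac{321}{283}$ ($A = \left(-642\right) \frac{1}{566} = - \frac{321}{283} \approx -1.1343$)
$l{\left(E \right)} = \frac{321}{566} - \frac{E}{2}$ ($l{\left(E \right)} = - \frac{- \frac{321}{283} + E}{2} = \frac{321}{566} - \frac{E}{2}$)
$n + l{\left(o \right)} = -380966 + \left(\frac{321}{566} - 226\right) = -380966 - \frac{127595}{566} = - \frac{215754351}{566}$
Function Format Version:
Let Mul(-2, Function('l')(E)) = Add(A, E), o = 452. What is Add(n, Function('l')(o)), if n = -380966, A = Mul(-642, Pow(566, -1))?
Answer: Rational(-215754351, 566) ≈ -3.8119e+5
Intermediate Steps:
A = Rational(-321, 283) (A = Mul(-642, Rational(1, 566)) = Rational(-321, 283) ≈ -1.1343)
Function('l')(E) = Add(Rational(321, 566), Mul(Rational(-1, 2), E)) (Function('l')(E) = Mul(Rational(-1, 2), Add(Rational(-321, 283), E)) = Add(Rational(321, 566), Mul(Rational(-1, 2), E)))
Add(n, Function('l')(o)) = Add(-380966, Add(Rational(321, 566), Mul(Rational(-1, 2), 452))) = Add(-380966, Add(Rational(321, 566), -226)) = Add(-380966, Rational(-127595, 566)) = Rational(-215754351, 566)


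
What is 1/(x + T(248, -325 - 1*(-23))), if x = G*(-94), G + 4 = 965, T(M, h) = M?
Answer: -1/90086 ≈ -1.1101e-5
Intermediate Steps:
G = 961 (G = -4 + 965 = 961)
x = -90334 (x = 961*(-94) = -90334)
1/(x + T(248, -325 - 1*(-23))) = 1/(-90334 + 248) = 1/(-90086) = -1/90086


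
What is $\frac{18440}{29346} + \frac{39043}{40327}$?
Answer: $\frac{944692879}{591718071} \approx 1.5965$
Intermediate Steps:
$\frac{18440}{29346} + \frac{39043}{40327} = 18440 \cdot \frac{1}{29346} + 39043 \cdot \frac{1}{40327} = \frac{9220}{14673} + \frac{39043}{40327} = \frac{944692879}{591718071}$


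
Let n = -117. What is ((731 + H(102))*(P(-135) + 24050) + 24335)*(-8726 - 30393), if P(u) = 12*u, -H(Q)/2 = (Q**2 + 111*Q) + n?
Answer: 37278806054925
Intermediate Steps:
H(Q) = 234 - 222*Q - 2*Q**2 (H(Q) = -2*((Q**2 + 111*Q) - 117) = -2*(-117 + Q**2 + 111*Q) = 234 - 222*Q - 2*Q**2)
((731 + H(102))*(P(-135) + 24050) + 24335)*(-8726 - 30393) = ((731 + (234 - 222*102 - 2*102**2))*(12*(-135) + 24050) + 24335)*(-8726 - 30393) = ((731 + (234 - 22644 - 2*10404))*(-1620 + 24050) + 24335)*(-39119) = ((731 + (234 - 22644 - 20808))*22430 + 24335)*(-39119) = ((731 - 43218)*22430 + 24335)*(-39119) = (-42487*22430 + 24335)*(-39119) = (-952983410 + 24335)*(-39119) = -952959075*(-39119) = 37278806054925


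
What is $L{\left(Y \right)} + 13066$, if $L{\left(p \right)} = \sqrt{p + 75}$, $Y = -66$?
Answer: $13069$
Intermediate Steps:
$L{\left(p \right)} = \sqrt{75 + p}$
$L{\left(Y \right)} + 13066 = \sqrt{75 - 66} + 13066 = \sqrt{9} + 13066 = 3 + 13066 = 13069$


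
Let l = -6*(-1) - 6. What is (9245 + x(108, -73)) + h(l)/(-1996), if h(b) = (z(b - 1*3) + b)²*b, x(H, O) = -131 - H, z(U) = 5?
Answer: 9006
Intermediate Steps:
l = 0 (l = 6 - 6 = 0)
h(b) = b*(5 + b)² (h(b) = (5 + b)²*b = b*(5 + b)²)
(9245 + x(108, -73)) + h(l)/(-1996) = (9245 + (-131 - 1*108)) + (0*(5 + 0)²)/(-1996) = (9245 + (-131 - 108)) + (0*5²)*(-1/1996) = (9245 - 239) + (0*25)*(-1/1996) = 9006 + 0*(-1/1996) = 9006 + 0 = 9006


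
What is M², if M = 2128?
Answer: 4528384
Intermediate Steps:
M² = 2128² = 4528384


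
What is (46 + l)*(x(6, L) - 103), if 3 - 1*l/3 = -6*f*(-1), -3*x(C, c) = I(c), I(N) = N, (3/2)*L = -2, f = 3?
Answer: -923/9 ≈ -102.56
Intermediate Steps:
L = -4/3 (L = (⅔)*(-2) = -4/3 ≈ -1.3333)
x(C, c) = -c/3
l = -45 (l = 9 - 3*(-6*3)*(-1) = 9 - (-54)*(-1) = 9 - 3*18 = 9 - 54 = -45)
(46 + l)*(x(6, L) - 103) = (46 - 45)*(-⅓*(-4/3) - 103) = 1*(4/9 - 103) = 1*(-923/9) = -923/9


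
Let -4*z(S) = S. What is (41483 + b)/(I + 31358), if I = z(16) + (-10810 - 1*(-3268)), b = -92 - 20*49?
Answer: 40411/23812 ≈ 1.6971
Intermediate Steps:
z(S) = -S/4
b = -1072 (b = -92 - 980 = -1072)
I = -7546 (I = -1/4*16 + (-10810 - 1*(-3268)) = -4 + (-10810 + 3268) = -4 - 7542 = -7546)
(41483 + b)/(I + 31358) = (41483 - 1072)/(-7546 + 31358) = 40411/23812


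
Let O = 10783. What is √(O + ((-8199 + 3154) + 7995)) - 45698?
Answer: -45698 + √13733 ≈ -45581.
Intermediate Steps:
√(O + ((-8199 + 3154) + 7995)) - 45698 = √(10783 + ((-8199 + 3154) + 7995)) - 45698 = √(10783 + (-5045 + 7995)) - 45698 = √(10783 + 2950) - 45698 = √13733 - 45698 = -45698 + √13733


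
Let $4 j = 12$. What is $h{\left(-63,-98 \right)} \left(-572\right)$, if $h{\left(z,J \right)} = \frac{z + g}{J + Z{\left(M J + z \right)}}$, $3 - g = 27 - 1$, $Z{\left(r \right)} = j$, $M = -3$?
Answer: $- \frac{49192}{95} \approx -517.81$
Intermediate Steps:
$j = 3$ ($j = \frac{1}{4} \cdot 12 = 3$)
$Z{\left(r \right)} = 3$
$g = -23$ ($g = 3 - \left(27 - 1\right) = 3 - 26 = -23$)
$h{\left(z,J \right)} = \frac{-23 + z}{3 + J}$ ($h{\left(z,J \right)} = \frac{z - 23}{J + 3} = \frac{-23 + z}{3 + J}$)
$h{\left(-63,-98 \right)} \left(-572\right) = \frac{-23 - 63}{3 - 98} \left(-572\right) = \frac{1}{-95} \left(-86\right) \left(-572\right) = \left(- \frac{1}{95}\right) \left(-86\right) \left(-572\right) = \frac{86}{95} \left(-572\right) = - \frac{49192}{95}$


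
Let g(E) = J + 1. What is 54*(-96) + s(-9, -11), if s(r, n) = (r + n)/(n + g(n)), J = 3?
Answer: -36268/7 ≈ -5181.1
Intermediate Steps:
g(E) = 4 (g(E) = 3 + 1 = 4)
s(r, n) = (n + r)/(4 + n) (s(r, n) = (r + n)/(n + 4) = (n + r)/(4 + n))
54*(-96) + s(-9, -11) = 54*(-96) + (-11 - 9)/(4 - 11) = -5184 - 20/(-7) = -5184 - 1/7*(-20) = -5184 + 20/7 = -36268/7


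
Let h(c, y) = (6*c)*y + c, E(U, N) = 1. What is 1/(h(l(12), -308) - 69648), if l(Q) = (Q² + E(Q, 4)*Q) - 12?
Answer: -1/335616 ≈ -2.9796e-6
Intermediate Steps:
l(Q) = -12 + Q + Q² (l(Q) = (Q² + 1*Q) - 12 = (Q² + Q) - 12 = (Q + Q²) - 12 = -12 + Q + Q²)
h(c, y) = c + 6*c*y (h(c, y) = 6*c*y + c = c + 6*c*y)
1/(h(l(12), -308) - 69648) = 1/((-12 + 12 + 12²)*(1 + 6*(-308)) - 69648) = 1/((-12 + 12 + 144)*(1 - 1848) - 69648) = 1/(144*(-1847) - 69648) = 1/(-265968 - 69648) = 1/(-335616) = -1/335616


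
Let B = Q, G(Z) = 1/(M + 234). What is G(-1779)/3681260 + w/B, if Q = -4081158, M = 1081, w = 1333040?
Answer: -3226527938947421/9878150932145100 ≈ -0.32663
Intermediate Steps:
G(Z) = 1/1315 (G(Z) = 1/(1081 + 234) = 1/1315)
B = -4081158
G(-1779)/3681260 + w/B = (1/1315)/3681260 + 1333040/(-4081158) = (1/1315)*(1/3681260) + 1333040*(-1/4081158) = 1/4840856900 - 666520/2040579 = -3226527938947421/9878150932145100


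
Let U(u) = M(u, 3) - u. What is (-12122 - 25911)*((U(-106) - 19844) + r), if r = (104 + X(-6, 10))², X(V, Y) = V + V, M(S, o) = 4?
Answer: 428631910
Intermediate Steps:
X(V, Y) = 2*V
r = 8464 (r = (104 + 2*(-6))² = (104 - 12)² = 92² = 8464)
U(u) = 4 - u
(-12122 - 25911)*((U(-106) - 19844) + r) = (-12122 - 25911)*(((4 - 1*(-106)) - 19844) + 8464) = -38033*(((4 + 106) - 19844) + 8464) = -38033*((110 - 19844) + 8464) = -38033*(-19734 + 8464) = -38033*(-11270) = 428631910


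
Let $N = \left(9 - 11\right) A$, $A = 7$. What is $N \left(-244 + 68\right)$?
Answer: $2464$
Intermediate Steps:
$N = -14$ ($N = \left(9 - 11\right) 7 = \left(-2\right) 7 = -14$)
$N \left(-244 + 68\right) = - 14 \left(-244 + 68\right) = \left(-14\right) \left(-176\right) = 2464$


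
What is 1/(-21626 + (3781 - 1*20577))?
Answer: -1/38422 ≈ -2.6027e-5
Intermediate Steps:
1/(-21626 + (3781 - 1*20577)) = 1/(-21626 + (3781 - 20577)) = 1/(-21626 - 16796) = 1/(-38422) = -1/38422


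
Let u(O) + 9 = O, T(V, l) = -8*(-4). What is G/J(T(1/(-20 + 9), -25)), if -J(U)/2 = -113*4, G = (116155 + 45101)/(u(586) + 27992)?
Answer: 6719/1076099 ≈ 0.0062438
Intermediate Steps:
T(V, l) = 32
u(O) = -9 + O
G = 53752/9523 (G = (116155 + 45101)/((-9 + 586) + 27992) = 161256/(577 + 27992) = 161256/28569 = 161256*(1/28569) = 53752/9523 ≈ 5.6444)
J(U) = 904 (J(U) = -(-226)*4 = -2*(-452) = 904)
G/J(T(1/(-20 + 9), -25)) = (53752/9523)/904 = (53752/9523)*(1/904) = 6719/1076099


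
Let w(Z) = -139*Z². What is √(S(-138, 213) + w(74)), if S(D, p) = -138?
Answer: I*√761302 ≈ 872.53*I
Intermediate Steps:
√(S(-138, 213) + w(74)) = √(-138 - 139*74²) = √(-138 - 139*5476) = √(-138 - 761164) = √(-761302) = I*√761302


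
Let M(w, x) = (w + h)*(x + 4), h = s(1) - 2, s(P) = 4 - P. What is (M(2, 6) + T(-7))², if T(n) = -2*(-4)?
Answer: 1444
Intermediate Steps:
T(n) = 8
h = 1 (h = (4 - 1*1) - 2 = (4 - 1) - 2 = 3 - 2 = 1)
M(w, x) = (1 + w)*(4 + x) (M(w, x) = (w + 1)*(x + 4) = (1 + w)*(4 + x))
(M(2, 6) + T(-7))² = ((4 + 6 + 4*2 + 2*6) + 8)² = ((4 + 6 + 8 + 12) + 8)² = (30 + 8)² = 38² = 1444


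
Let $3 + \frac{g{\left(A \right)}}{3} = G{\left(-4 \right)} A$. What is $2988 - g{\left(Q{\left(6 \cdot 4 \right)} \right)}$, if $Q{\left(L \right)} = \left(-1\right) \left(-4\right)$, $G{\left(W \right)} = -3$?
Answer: $3033$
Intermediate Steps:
$Q{\left(L \right)} = 4$
$g{\left(A \right)} = -9 - 9 A$ ($g{\left(A \right)} = -9 + 3 \left(- 3 A\right) = -9 - 9 A$)
$2988 - g{\left(Q{\left(6 \cdot 4 \right)} \right)} = 2988 - \left(-9 - 36\right) = 2988 - -45 = 2988 + 45 = 3033$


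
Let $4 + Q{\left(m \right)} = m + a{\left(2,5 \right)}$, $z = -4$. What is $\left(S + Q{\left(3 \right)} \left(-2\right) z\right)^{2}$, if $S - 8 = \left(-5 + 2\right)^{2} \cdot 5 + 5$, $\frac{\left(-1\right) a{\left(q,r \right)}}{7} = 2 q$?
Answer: $30276$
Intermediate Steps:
$a{\left(q,r \right)} = - 14 q$ ($a{\left(q,r \right)} = - 7 \cdot 2 q = - 14 q$)
$Q{\left(m \right)} = -32 + m$ ($Q{\left(m \right)} = -4 + \left(m - 28\right) = -4 + \left(-28 + m\right) = -32 + m$)
$S = 58$ ($S = 8 + \left(\left(-5 + 2\right)^{2} \cdot 5 + 5\right) = 8 + \left(\left(-3\right)^{2} \cdot 5 + 5\right) = 8 + \left(9 \cdot 5 + 5\right) = 8 + \left(45 + 5\right) = 8 + 50 = 58$)
$\left(S + Q{\left(3 \right)} \left(-2\right) z\right)^{2} = \left(58 + \left(-32 + 3\right) \left(-2\right) \left(-4\right)\right)^{2} = \left(58 + \left(-29\right) \left(-2\right) \left(-4\right)\right)^{2} = \left(58 + 58 \left(-4\right)\right)^{2} = \left(58 - 232\right)^{2} = \left(-174\right)^{2} = 30276$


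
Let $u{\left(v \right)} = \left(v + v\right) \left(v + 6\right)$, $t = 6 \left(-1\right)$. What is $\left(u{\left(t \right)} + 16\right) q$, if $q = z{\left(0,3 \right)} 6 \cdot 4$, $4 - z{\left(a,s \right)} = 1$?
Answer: $1152$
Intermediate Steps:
$z{\left(a,s \right)} = 3$ ($z{\left(a,s \right)} = 4 - 1 = 3$)
$t = -6$
$u{\left(v \right)} = 2 v \left(6 + v\right)$
$q = 72$ ($q = 3 \cdot 6 \cdot 4 = 18 \cdot 4 = 72$)
$\left(u{\left(t \right)} + 16\right) q = \left(2 \left(-6\right) \left(6 - 6\right) + 16\right) 72 = \left(2 \left(-6\right) 0 + 16\right) 72 = \left(0 + 16\right) 72 = 16 \cdot 72 = 1152$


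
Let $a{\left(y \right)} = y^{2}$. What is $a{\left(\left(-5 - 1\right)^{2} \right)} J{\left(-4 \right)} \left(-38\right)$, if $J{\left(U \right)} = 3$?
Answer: $-147744$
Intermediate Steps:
$a{\left(\left(-5 - 1\right)^{2} \right)} J{\left(-4 \right)} \left(-38\right) = \left(\left(-5 - 1\right)^{2}\right)^{2} \cdot 3 \left(-38\right) = \left(\left(-6\right)^{2}\right)^{2} \cdot 3 \left(-38\right) = 36^{2} \cdot 3 \left(-38\right) = 1296 \cdot 3 \left(-38\right) = 3888 \left(-38\right) = -147744$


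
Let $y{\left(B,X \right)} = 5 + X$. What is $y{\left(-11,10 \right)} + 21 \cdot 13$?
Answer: $288$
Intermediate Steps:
$y{\left(-11,10 \right)} + 21 \cdot 13 = \left(5 + 10\right) + 21 \cdot 13 = 15 + 273 = 288$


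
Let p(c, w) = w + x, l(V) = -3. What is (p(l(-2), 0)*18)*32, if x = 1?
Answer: 576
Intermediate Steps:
p(c, w) = 1 + w (p(c, w) = w + 1 = 1 + w)
(p(l(-2), 0)*18)*32 = ((1 + 0)*18)*32 = (1*18)*32 = 18*32 = 576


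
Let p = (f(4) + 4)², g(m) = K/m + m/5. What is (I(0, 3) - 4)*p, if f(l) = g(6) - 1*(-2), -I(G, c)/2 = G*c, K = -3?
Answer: -4489/25 ≈ -179.56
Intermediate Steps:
g(m) = -3/m + m/5
I(G, c) = -2*G*c
f(l) = 27/10 (f(l) = (-3/6 + (⅕)*6) - 1*(-2) = (-3*⅙ + 6/5) + 2 = (-½ + 6/5) + 2 = 7/10 + 2 = 27/10)
p = 4489/100 (p = (27/10 + 4)² = (67/10)² = 4489/100 ≈ 44.890)
(I(0, 3) - 4)*p = (-2*0*3 - 4)*(4489/100) = (0 - 4)*(4489/100) = -4*4489/100 = -4489/25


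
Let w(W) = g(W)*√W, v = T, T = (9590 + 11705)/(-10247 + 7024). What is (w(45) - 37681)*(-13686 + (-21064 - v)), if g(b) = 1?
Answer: 4219441322355/3223 - 335933865*√5/3223 ≈ 1.3089e+9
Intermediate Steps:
T = -21295/3223 (T = 21295/(-3223) = 21295*(-1/3223) = -21295/3223 ≈ -6.6072)
v = -21295/3223 ≈ -6.6072
w(W) = √W (w(W) = 1*√W = √W)
(w(45) - 37681)*(-13686 + (-21064 - v)) = (√45 - 37681)*(-13686 + (-21064 - 1*(-21295/3223))) = (3*√5 - 37681)*(-13686 + (-21064 + 21295/3223)) = (-37681 + 3*√5)*(-13686 - 67867977/3223) = (-37681 + 3*√5)*(-111977955/3223) = 4219441322355/3223 - 335933865*√5/3223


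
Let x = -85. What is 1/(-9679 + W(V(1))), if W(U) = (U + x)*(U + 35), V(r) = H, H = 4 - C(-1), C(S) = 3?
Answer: -1/12703 ≈ -7.8722e-5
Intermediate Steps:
H = 1 (H = 4 - 1*3 = 4 - 3 = 1)
V(r) = 1
W(U) = (-85 + U)*(35 + U) (W(U) = (U - 85)*(U + 35) = (-85 + U)*(35 + U))
1/(-9679 + W(V(1))) = 1/(-9679 + (-2975 + 1**2 - 50*1)) = 1/(-9679 + (-2975 + 1 - 50)) = 1/(-9679 - 3024) = 1/(-12703) = -1/12703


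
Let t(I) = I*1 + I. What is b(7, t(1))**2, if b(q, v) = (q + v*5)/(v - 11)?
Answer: 289/81 ≈ 3.5679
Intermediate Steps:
t(I) = 2*I (t(I) = I + I = 2*I)
b(q, v) = (q + 5*v)/(-11 + v)
b(7, t(1))**2 = ((7 + 5*(2*1))/(-11 + 2*1))**2 = ((7 + 5*2)/(-11 + 2))**2 = ((7 + 10)/(-9))**2 = (-1/9*17)**2 = (-17/9)**2 = 289/81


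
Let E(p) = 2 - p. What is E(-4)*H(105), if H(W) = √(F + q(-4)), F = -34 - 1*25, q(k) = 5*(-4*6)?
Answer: 6*I*√179 ≈ 80.275*I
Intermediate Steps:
q(k) = -120 (q(k) = 5*(-24) = -120)
F = -59 (F = -34 - 25 = -59)
H(W) = I*√179 (H(W) = √(-59 - 120) = √(-179) = I*√179)
E(-4)*H(105) = (2 - 1*(-4))*(I*√179) = (2 + 4)*(I*√179) = 6*(I*√179) = 6*I*√179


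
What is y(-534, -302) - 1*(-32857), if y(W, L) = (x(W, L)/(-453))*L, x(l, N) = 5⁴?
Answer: 99821/3 ≈ 33274.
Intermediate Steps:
x(l, N) = 625
y(W, L) = -625*L/453 (y(W, L) = (625/(-453))*L = (625*(-1/453))*L = -625*L/453)
y(-534, -302) - 1*(-32857) = -625/453*(-302) - 1*(-32857) = 1250/3 + 32857 = 99821/3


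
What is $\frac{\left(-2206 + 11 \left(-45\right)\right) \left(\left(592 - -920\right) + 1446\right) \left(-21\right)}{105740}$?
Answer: $\frac{4934727}{3110} \approx 1586.7$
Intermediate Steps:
$\frac{\left(-2206 + 11 \left(-45\right)\right) \left(\left(592 - -920\right) + 1446\right) \left(-21\right)}{105740} = \left(-2206 - 495\right) \left(\left(592 + 920\right) + 1446\right) \left(-21\right) \frac{1}{105740} = - 2701 \left(1512 + 1446\right) \left(-21\right) \frac{1}{105740} = \left(-2701\right) 2958 \left(-21\right) \frac{1}{105740} = \left(-7989558\right) \left(-21\right) \frac{1}{105740} = 167780718 \cdot \frac{1}{105740} = \frac{4934727}{3110}$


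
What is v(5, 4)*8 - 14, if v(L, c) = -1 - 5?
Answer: -62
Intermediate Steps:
v(L, c) = -6
v(5, 4)*8 - 14 = -6*8 - 14 = -48 - 14 = -62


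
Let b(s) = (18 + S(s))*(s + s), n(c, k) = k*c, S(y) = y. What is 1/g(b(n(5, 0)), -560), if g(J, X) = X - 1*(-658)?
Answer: 1/98 ≈ 0.010204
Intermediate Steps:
n(c, k) = c*k
b(s) = 2*s*(18 + s) (b(s) = (18 + s)*(s + s) = (18 + s)*(2*s) = 2*s*(18 + s))
g(J, X) = 658 + X (g(J, X) = X + 658 = 658 + X)
1/g(b(n(5, 0)), -560) = 1/(658 - 560) = 1/98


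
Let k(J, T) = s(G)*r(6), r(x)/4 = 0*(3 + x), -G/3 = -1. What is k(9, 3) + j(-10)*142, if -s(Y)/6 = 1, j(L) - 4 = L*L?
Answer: 14768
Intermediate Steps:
G = 3 (G = -3*(-1) = 3)
j(L) = 4 + L² (j(L) = 4 + L*L = 4 + L²)
r(x) = 0 (r(x) = 4*(0*(3 + x)) = 4*0 = 0)
s(Y) = -6 (s(Y) = -6*1 = -6)
k(J, T) = 0 (k(J, T) = -6*0 = 0)
k(9, 3) + j(-10)*142 = 0 + (4 + (-10)²)*142 = 0 + (4 + 100)*142 = 0 + 104*142 = 0 + 14768 = 14768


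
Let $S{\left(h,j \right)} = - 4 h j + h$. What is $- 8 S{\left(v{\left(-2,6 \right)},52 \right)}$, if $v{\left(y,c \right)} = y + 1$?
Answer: $-1656$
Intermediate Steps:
$v{\left(y,c \right)} = 1 + y$
$S{\left(h,j \right)} = h - 4 h j$ ($S{\left(h,j \right)} = - 4 h j + h = h - 4 h j$)
$- 8 S{\left(v{\left(-2,6 \right)},52 \right)} = - 8 \left(1 - 2\right) \left(1 - 208\right) = - 8 \left(- (1 - 208)\right) = - 8 \left(\left(-1\right) \left(-207\right)\right) = \left(-8\right) 207 = -1656$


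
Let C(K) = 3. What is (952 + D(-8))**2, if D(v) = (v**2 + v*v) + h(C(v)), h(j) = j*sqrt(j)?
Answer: 1166427 + 6480*sqrt(3) ≈ 1.1777e+6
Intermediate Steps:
h(j) = j**(3/2)
D(v) = 2*v**2 + 3*sqrt(3) (D(v) = (v**2 + v*v) + 3**(3/2) = (v**2 + v**2) + 3*sqrt(3) = 2*v**2 + 3*sqrt(3))
(952 + D(-8))**2 = (952 + (2*(-8)**2 + 3*sqrt(3)))**2 = (952 + (2*64 + 3*sqrt(3)))**2 = (952 + (128 + 3*sqrt(3)))**2 = (1080 + 3*sqrt(3))**2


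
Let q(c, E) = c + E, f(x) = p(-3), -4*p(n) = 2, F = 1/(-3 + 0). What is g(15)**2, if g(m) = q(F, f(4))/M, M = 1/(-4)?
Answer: 100/9 ≈ 11.111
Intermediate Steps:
F = -1/3 (F = 1/(-3) = -1/3 ≈ -0.33333)
p(n) = -1/2 (p(n) = -1/4*2 = -1/2)
f(x) = -1/2
q(c, E) = E + c
M = -1/4 ≈ -0.25000
g(m) = 10/3 (g(m) = (-1/2 - 1/3)/(-1/4) = -5/6*(-4) = 10/3)
g(15)**2 = (10/3)**2 = 100/9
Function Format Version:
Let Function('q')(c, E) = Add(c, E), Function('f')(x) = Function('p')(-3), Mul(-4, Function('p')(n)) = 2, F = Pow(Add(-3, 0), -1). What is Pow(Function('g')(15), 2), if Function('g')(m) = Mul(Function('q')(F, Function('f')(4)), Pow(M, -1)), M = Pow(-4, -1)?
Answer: Rational(100, 9) ≈ 11.111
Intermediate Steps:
F = Rational(-1, 3) (F = Pow(-3, -1) = Rational(-1, 3) ≈ -0.33333)
Function('p')(n) = Rational(-1, 2) (Function('p')(n) = Mul(Rational(-1, 4), 2) = Rational(-1, 2))
Function('f')(x) = Rational(-1, 2)
Function('q')(c, E) = Add(E, c)
M = Rational(-1, 4) ≈ -0.25000
Function('g')(m) = Rational(10, 3) (Function('g')(m) = Mul(Add(Rational(-1, 2), Rational(-1, 3)), Pow(Rational(-1, 4), -1)) = Mul(Rational(-5, 6), -4) = Rational(10, 3))
Pow(Function('g')(15), 2) = Pow(Rational(10, 3), 2) = Rational(100, 9)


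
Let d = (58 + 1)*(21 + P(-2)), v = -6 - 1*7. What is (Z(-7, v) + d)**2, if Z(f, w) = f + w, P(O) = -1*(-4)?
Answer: 2117025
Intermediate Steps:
v = -13 (v = -6 - 7 = -13)
P(O) = 4
d = 1475 (d = (58 + 1)*(21 + 4) = 59*25 = 1475)
(Z(-7, v) + d)**2 = ((-7 - 13) + 1475)**2 = (-20 + 1475)**2 = 1455**2 = 2117025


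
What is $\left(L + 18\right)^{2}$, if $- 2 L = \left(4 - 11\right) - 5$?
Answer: $576$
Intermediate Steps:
$L = 6$ ($L = - \frac{\left(4 - 11\right) - 5}{2} = - \frac{-7 - 5}{2} = \left(- \frac{1}{2}\right) \left(-12\right) = 6$)
$\left(L + 18\right)^{2} = \left(6 + 18\right)^{2} = 24^{2} = 576$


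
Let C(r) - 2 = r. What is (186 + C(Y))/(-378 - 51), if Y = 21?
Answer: -19/39 ≈ -0.48718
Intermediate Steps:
C(r) = 2 + r
(186 + C(Y))/(-378 - 51) = (186 + (2 + 21))/(-378 - 51) = (186 + 23)/(-429) = 209*(-1/429) = -19/39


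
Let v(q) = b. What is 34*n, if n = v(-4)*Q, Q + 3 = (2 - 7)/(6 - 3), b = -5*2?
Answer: 4760/3 ≈ 1586.7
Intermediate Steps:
b = -10
v(q) = -10
Q = -14/3 (Q = -3 + (2 - 7)/(6 - 3) = -3 - 5/3 = -14/3 ≈ -4.6667)
n = 140/3 (n = -10*(-14/3) = 140/3 ≈ 46.667)
34*n = 34*(140/3) = 4760/3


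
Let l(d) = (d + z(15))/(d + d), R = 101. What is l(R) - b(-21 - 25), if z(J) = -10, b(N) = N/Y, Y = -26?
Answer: -3463/2626 ≈ -1.3187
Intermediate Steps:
b(N) = -N/26 (b(N) = N/(-26) = N*(-1/26) = -N/26)
l(d) = (-10 + d)/(2*d) (l(d) = (d - 10)/(d + d) = (-10 + d)/((2*d)) = (-10 + d)*(1/(2*d)) = (-10 + d)/(2*d))
l(R) - b(-21 - 25) = (½)*(-10 + 101)/101 - (-1)*(-21 - 25)/26 = (½)*(1/101)*91 - (-1)*(-46)/26 = 91/202 - 1*23/13 = 91/202 - 23/13 = -3463/2626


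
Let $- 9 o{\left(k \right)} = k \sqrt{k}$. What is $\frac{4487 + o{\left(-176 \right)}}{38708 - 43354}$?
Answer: $- \frac{4487}{4646} - \frac{352 i \sqrt{11}}{20907} \approx -0.96578 - 0.05584 i$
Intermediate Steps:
$o{\left(k \right)} = - \frac{k^{\frac{3}{2}}}{9}$ ($o{\left(k \right)} = - \frac{k \sqrt{k}}{9} = - \frac{k^{\frac{3}{2}}}{9}$)
$\frac{4487 + o{\left(-176 \right)}}{38708 - 43354} = \frac{4487 - \frac{\left(-176\right)^{\frac{3}{2}}}{9}}{38708 - 43354} = \frac{4487 - \frac{\left(-704\right) i \sqrt{11}}{9}}{-4646} = \left(4487 + \frac{704 i \sqrt{11}}{9}\right) \left(- \frac{1}{4646}\right) = - \frac{4487}{4646} - \frac{352 i \sqrt{11}}{20907}$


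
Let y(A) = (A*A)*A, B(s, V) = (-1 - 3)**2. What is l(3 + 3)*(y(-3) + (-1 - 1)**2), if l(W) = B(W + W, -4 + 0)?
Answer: -368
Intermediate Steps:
B(s, V) = 16 (B(s, V) = (-4)**2 = 16)
l(W) = 16
y(A) = A**3 (y(A) = A**2*A = A**3)
l(3 + 3)*(y(-3) + (-1 - 1)**2) = 16*((-3)**3 + (-1 - 1)**2) = 16*(-27 + (-2)**2) = 16*(-27 + 4) = 16*(-23) = -368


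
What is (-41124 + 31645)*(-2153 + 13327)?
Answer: -105918346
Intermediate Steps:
(-41124 + 31645)*(-2153 + 13327) = -9479*11174 = -105918346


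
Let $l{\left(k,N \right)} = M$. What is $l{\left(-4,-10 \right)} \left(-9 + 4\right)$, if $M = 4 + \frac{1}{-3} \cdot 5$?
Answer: $- \frac{35}{3} \approx -11.667$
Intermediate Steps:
$M = \frac{7}{3}$ ($M = 4 - \frac{5}{3} = \frac{7}{3} \approx 2.3333$)
$l{\left(k,N \right)} = \frac{7}{3}$
$l{\left(-4,-10 \right)} \left(-9 + 4\right) = \frac{7 \left(-9 + 4\right)}{3} = \frac{7}{3} \left(-5\right) = - \frac{35}{3}$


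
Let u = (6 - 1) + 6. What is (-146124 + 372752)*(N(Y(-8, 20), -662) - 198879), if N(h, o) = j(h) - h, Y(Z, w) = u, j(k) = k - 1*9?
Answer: -45073589664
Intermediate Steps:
j(k) = -9 + k (j(k) = k - 9 = -9 + k)
u = 11 (u = 5 + 6 = 11)
Y(Z, w) = 11
N(h, o) = -9 (N(h, o) = (-9 + h) - h = -9)
(-146124 + 372752)*(N(Y(-8, 20), -662) - 198879) = (-146124 + 372752)*(-9 - 198879) = 226628*(-198888) = -45073589664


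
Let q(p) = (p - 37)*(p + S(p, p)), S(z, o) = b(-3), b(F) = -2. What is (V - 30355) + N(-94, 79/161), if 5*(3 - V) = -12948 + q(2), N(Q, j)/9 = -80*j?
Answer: -22633132/805 ≈ -28116.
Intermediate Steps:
S(z, o) = -2
q(p) = (-37 + p)*(-2 + p) (q(p) = (p - 37)*(p - 2) = (-37 + p)*(-2 + p))
N(Q, j) = -720*j (N(Q, j) = 9*(-80*j) = -720*j)
V = 12963/5 (V = 3 - (-12948 + (74 + 2² - 39*2))/5 = 3 - (-12948 + (74 + 4 - 78))/5 = 3 - (-12948 + 0)/5 = 3 - ⅕*(-12948) = 3 + 12948/5 = 12963/5 ≈ 2592.6)
(V - 30355) + N(-94, 79/161) = (12963/5 - 30355) - 56880/161 = -138812/5 - 56880/161 = -22633132/805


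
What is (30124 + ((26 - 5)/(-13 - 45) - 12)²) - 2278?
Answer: 94188033/3364 ≈ 27999.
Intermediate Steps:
(30124 + ((26 - 5)/(-13 - 45) - 12)²) - 2278 = (30124 + (21/(-58) - 12)²) - 2278 = (30124 + (21*(-1/58) - 12)²) - 2278 = (30124 + (-21/58 - 12)²) - 2278 = (30124 + (-717/58)²) - 2278 = (30124 + 514089/3364) - 2278 = 101851225/3364 - 2278 = 94188033/3364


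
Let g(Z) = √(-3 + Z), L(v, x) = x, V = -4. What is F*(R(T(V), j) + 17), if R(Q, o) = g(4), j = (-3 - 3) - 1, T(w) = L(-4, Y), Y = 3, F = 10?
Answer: 180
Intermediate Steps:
T(w) = 3
j = -7 (j = -6 - 1 = -7)
R(Q, o) = 1 (R(Q, o) = √(-3 + 4) = √1 = 1)
F*(R(T(V), j) + 17) = 10*(1 + 17) = 10*18 = 180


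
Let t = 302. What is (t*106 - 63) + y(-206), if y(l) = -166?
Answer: 31783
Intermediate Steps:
(t*106 - 63) + y(-206) = (302*106 - 63) - 166 = (32012 - 63) - 166 = 31949 - 166 = 31783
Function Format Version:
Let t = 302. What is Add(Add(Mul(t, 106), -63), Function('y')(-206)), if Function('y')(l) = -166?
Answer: 31783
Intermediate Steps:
Add(Add(Mul(t, 106), -63), Function('y')(-206)) = Add(Add(Mul(302, 106), -63), -166) = Add(Add(32012, -63), -166) = Add(31949, -166) = 31783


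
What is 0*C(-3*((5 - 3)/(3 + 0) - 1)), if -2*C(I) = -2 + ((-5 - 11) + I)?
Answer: 0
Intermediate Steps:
C(I) = 9 - I/2 (C(I) = -(-2 + ((-5 - 11) + I))/2 = -(-2 + (-16 + I))/2 = -(-18 + I)/2 = 9 - I/2)
0*C(-3*((5 - 3)/(3 + 0) - 1)) = 0*(9 - (-3)*((5 - 3)/(3 + 0) - 1)/2) = 0*(9 - (-3)*(2/3 - 1)/2) = 0*(9 - (-3)*(-1)/(2*3)) = 0*(9 - 1/2*1) = 0*(9 - 1/2) = 0*(17/2) = 0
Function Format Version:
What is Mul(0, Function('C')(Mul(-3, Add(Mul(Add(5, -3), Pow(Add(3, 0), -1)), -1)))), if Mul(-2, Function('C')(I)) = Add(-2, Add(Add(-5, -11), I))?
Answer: 0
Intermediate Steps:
Function('C')(I) = Add(9, Mul(Rational(-1, 2), I)) (Function('C')(I) = Mul(Rational(-1, 2), Add(-2, Add(Add(-5, -11), I))) = Mul(Rational(-1, 2), Add(-2, Add(-16, I))) = Mul(Rational(-1, 2), Add(-18, I)) = Add(9, Mul(Rational(-1, 2), I)))
Mul(0, Function('C')(Mul(-3, Add(Mul(Add(5, -3), Pow(Add(3, 0), -1)), -1)))) = Mul(0, Add(9, Mul(Rational(-1, 2), Mul(-3, Add(Mul(Add(5, -3), Pow(Add(3, 0), -1)), -1))))) = Mul(0, Add(9, Mul(Rational(-1, 2), Mul(-3, Add(Mul(2, Pow(3, -1)), -1))))) = Mul(0, Add(9, Mul(Rational(-1, 2), Mul(-3, Add(Mul(2, Rational(1, 3)), -1))))) = Mul(0, Add(9, Mul(Rational(-1, 2), Mul(-3, Add(Rational(2, 3), -1))))) = Mul(0, Add(9, Mul(Rational(-1, 2), Mul(-3, Rational(-1, 3))))) = Mul(0, Add(9, Mul(Rational(-1, 2), 1))) = Mul(0, Add(9, Rational(-1, 2))) = Mul(0, Rational(17, 2)) = 0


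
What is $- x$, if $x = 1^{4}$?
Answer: $-1$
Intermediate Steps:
$x = 1$
$- x = \left(-1\right) 1 = -1$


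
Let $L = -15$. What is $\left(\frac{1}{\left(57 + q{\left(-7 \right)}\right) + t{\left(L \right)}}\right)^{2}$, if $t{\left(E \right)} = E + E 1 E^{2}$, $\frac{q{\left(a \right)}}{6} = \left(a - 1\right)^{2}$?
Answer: $\frac{1}{8696601} \approx 1.1499 \cdot 10^{-7}$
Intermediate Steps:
$q{\left(a \right)} = 6 \left(-1 + a\right)^{2}$ ($q{\left(a \right)} = 6 \left(a - 1\right)^{2} = 6 \left(-1 + a\right)^{2}$)
$t{\left(E \right)} = E + E^{3}$ ($t{\left(E \right)} = E + E E^{2} = E + E^{3}$)
$\left(\frac{1}{\left(57 + q{\left(-7 \right)}\right) + t{\left(L \right)}}\right)^{2} = \left(\frac{1}{\left(57 + 6 \left(-1 - 7\right)^{2}\right) + \left(-15 + \left(-15\right)^{3}\right)}\right)^{2} = \left(\frac{1}{\left(57 + 6 \left(-8\right)^{2}\right) - 3390}\right)^{2} = \left(\frac{1}{\left(57 + 6 \cdot 64\right) - 3390}\right)^{2} = \left(\frac{1}{\left(57 + 384\right) - 3390}\right)^{2} = \left(\frac{1}{441 - 3390}\right)^{2} = \left(\frac{1}{-2949}\right)^{2} = \left(- \frac{1}{2949}\right)^{2} = \frac{1}{8696601}$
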